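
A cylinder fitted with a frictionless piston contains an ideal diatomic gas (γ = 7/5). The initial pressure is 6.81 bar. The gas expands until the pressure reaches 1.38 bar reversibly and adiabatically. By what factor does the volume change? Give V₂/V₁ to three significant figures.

V₂/V₁ ≈ 3.13

From PV^γ = const, V₂/V₁ = (P₁/P₂)^(1/γ).
V₂/V₁ = (6.81/1.38)^(5/7) = 3.127.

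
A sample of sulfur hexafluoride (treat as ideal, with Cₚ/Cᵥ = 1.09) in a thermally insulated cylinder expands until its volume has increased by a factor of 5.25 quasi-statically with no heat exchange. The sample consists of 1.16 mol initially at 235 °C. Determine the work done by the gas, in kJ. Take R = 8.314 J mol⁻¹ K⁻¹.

W ≈ 7.55 kJ

Adiabatic: T₁V₁^(γ−1) = T₂V₂^(γ−1) ⇒ T₂ = T₁ (V₁/V₂)^(γ−1).
T₁ = 235 °C = 508.1 K.
T₂ = 508.1 × (1/5.25)^(0.09) = 437.7 K.
Q = 0, so ΔU = W_on_gas = nCᵥΔT with Cᵥ = R/(γ−1) = 92.38 J/(mol·K).
ΔU = 1.16 × 92.38 × (437.7 − 508.1) = -7549 J.
Work done by the gas = −ΔU = 7549 J.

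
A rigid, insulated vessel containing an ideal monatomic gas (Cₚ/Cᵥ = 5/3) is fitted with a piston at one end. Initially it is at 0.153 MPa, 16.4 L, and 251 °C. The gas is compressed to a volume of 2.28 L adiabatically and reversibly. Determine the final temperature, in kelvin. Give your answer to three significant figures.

Adiabatic: T₁V₁^(γ−1) = T₂V₂^(γ−1) ⇒ T₂ = T₁ (V₁/V₂)^(γ−1).
T₁ = 251 °C = 524.1 K.
T₂ = 524.1 × (16.4/2.28)^(2/3) = 1953 K.

T₂ ≈ 1950 K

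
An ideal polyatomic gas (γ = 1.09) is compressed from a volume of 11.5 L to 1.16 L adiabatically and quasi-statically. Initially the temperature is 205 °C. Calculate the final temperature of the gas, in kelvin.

T₂ ≈ 588 K

For a reversible adiabat TV^(γ−1) is constant, so T₂ = T₁ (V₁/V₂)^(γ−1).
T₁ = 205 °C = 478.1 K.
T₂ = 478.1 × (11.5/1.16)^(0.09) = 587.8 K.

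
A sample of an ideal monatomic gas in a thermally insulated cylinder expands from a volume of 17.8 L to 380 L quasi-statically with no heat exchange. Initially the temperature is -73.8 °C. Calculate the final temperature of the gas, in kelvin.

For a reversible adiabat TV^(γ−1) is constant, so T₂ = T₁ (V₁/V₂)^(γ−1).
For a monatomic ideal gas γ = 5/3, so γ−1 = 2/3.
T₁ = -73.8 °C = 199.3 K.
T₂ = 199.3 × (17.8/380)^(2/3) = 25.9 K.

T₂ ≈ 25.9 K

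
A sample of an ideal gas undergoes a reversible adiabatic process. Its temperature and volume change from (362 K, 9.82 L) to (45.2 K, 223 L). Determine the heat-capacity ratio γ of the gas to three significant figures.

γ ≈ 1.67

TV^(γ−1) = const ⇒ γ − 1 = ln(T₂/T₁) / ln(V₁/V₂).
γ = 1 + ln(45.2/362) / ln(9.82/223) = 1.666.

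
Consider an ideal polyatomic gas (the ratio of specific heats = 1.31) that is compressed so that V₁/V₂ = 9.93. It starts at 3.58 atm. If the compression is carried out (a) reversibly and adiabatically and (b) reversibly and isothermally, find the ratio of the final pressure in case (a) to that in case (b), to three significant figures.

P_adiabatic / P_isothermal ≈ 2.04

Isothermal: P_b = P₁(V₁/V₂) = 3.58×9.93.
Adiabatic: P_a = P₁(V₁/V₂)^γ = 3.58×9.93^(1.31).
P_a/P_b = (V₁/V₂)^(γ−1) = 9.93^(0.31) = 2.037.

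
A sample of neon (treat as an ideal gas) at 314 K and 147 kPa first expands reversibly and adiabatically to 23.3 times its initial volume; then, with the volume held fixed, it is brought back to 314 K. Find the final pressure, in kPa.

P₃ ≈ 6.31 kPa

For a monatomic ideal gas γ = 5/3.
Adiabatic step (PV^γ = const): P₂ = 147×(1/23.3)^(5/3) = 0.7734 kPa; T₂ = 314×(1/23.3)^(2/3) = 38.49 K.
Isochoric: P₃ = P₂(T₃/T₂) = 0.7734 × (314/38.49) = 6.309 kPa.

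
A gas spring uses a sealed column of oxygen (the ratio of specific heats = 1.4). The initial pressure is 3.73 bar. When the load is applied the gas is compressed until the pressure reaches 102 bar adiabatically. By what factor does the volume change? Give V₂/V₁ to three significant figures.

V₂/V₁ ≈ 0.0941

From PV^γ = const, V₂/V₁ = (P₁/P₂)^(1/γ).
V₂/V₁ = (3.73/102)^(0.714) = 0.09411.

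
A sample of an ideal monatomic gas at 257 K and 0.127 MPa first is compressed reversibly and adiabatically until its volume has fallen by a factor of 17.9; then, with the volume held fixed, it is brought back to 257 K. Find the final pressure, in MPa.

For a monatomic ideal gas γ = 5/3.
Adiabatic step (PV^γ = const): P₂ = 0.127×17.9^(5/3) = 15.56 MPa; T₂ = 257×17.9^(2/3) = 1759 K.
Isochoric: P₃ = P₂(T₃/T₂) = 15.56 × (257/1759) = 2.273 MPa.

P₃ ≈ 2.27 MPa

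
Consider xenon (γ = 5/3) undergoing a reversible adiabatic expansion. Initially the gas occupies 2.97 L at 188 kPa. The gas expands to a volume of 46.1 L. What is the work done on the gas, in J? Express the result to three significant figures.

W ≈ -703 J

P₂ = P₁(V₁/V₂)^γ = 188×(2.97/46.1)^(5/3) = 1.946 kPa.
For a reversible adiabat, W_by_gas = (P₁V₁ − P₂V₂)/(γ−1).
W_by = (188000×0.00297 − 1946×0.0461) / (2/3) = 702.9 J.
W_on_gas = −W_by = -702.9 J.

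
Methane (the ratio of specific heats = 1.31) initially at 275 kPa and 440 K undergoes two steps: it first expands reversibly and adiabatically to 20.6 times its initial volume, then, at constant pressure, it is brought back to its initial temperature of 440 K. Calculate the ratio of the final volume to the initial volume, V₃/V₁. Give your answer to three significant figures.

V₃/V₁ ≈ 52.6

Adiabatic step: V₂/V₁ = 20.6; T₂ = T₁·(1/20.6)^(0.31) = 172.2 K.
Isobaric step: V₃/V₂ = T₃/T₂ = 440/172.2.
V₃/V₁ = (V₂/V₁)(V₃/V₂) = 20.6 × (440/172.2) = 52.62.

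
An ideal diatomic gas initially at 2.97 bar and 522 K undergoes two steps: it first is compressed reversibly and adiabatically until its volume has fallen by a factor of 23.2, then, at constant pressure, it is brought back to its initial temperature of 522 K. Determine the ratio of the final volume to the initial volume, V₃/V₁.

For a diatomic ideal gas γ = 7/5.
Adiabatic step: V₂/V₁ = 0.0431; T₂ = T₁·23.2^(2/5) = 1836 K.
Isobaric step: V₃/V₂ = T₃/T₂ = 522/1836.
V₃/V₁ = (V₂/V₁)(V₃/V₂) = 0.0431 × (522/1836) = 0.01226.

V₃/V₁ ≈ 0.0123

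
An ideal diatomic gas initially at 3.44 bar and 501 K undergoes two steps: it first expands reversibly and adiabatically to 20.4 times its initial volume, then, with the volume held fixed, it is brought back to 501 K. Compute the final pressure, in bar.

For a diatomic ideal gas γ = 7/5.
Adiabatic step (PV^γ = const): P₂ = 3.44×(1/20.4)^(7/5) = 0.05047 bar; T₂ = 501×(1/20.4)^(2/5) = 150 K.
Isochoric: P₃ = P₂(T₃/T₂) = 0.05047 × (501/150) = 0.1686 bar.

P₃ ≈ 0.169 bar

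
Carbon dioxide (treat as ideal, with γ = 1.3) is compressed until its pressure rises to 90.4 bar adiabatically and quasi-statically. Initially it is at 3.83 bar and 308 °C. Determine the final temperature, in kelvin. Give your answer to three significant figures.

Adiabatic: T₂/T₁ = (P₂/P₁)^((γ−1)/γ).
T₁ = 308 °C = 581.1 K.
T₂ = 581.1 × (90.4/3.83)^(0.231) = 1205 K.

T₂ ≈ 1210 K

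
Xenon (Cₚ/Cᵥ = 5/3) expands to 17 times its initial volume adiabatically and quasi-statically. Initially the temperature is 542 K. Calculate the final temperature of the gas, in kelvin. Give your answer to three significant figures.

T₂ ≈ 82.0 K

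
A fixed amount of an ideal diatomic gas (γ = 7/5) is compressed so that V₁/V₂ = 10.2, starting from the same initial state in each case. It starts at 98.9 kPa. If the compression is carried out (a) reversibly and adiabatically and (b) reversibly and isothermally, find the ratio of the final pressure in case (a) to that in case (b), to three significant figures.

Isothermal: P_b = P₁(V₁/V₂) = 98.9×10.2.
Adiabatic: P_a = P₁(V₁/V₂)^γ = 98.9×10.2^(7/5).
P_a/P_b = (V₁/V₂)^(γ−1) = 10.2^(2/5) = 2.532.

P_adiabatic / P_isothermal ≈ 2.53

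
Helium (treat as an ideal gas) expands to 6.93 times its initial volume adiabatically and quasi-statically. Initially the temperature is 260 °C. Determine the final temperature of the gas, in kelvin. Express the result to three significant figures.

Adiabatic: T₁V₁^(γ−1) = T₂V₂^(γ−1) ⇒ T₂ = T₁ (V₁/V₂)^(γ−1).
For a monatomic ideal gas γ = 5/3, so γ−1 = 2/3.
T₁ = 260 °C = 533.1 K.
T₂ = 533.1 × (1/6.93)^(2/3) = 146.7 K.

T₂ ≈ 147 K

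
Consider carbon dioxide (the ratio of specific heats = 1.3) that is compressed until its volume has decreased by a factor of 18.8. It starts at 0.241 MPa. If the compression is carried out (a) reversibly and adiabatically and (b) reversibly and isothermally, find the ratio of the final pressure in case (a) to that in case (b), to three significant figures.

Isothermal: P_b = P₁(V₁/V₂) = 0.241×18.8.
Adiabatic: P_a = P₁(V₁/V₂)^γ = 0.241×18.8^(1.3).
P_a/P_b = (V₁/V₂)^(γ−1) = 18.8^(0.3) = 2.411.

P_adiabatic / P_isothermal ≈ 2.41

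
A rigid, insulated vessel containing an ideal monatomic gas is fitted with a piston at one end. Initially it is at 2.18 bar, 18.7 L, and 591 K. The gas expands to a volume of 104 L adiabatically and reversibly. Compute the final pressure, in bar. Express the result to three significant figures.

Since PV^γ is constant along a reversible adiabat, P₂ = P₁ (V₁/V₂)^γ.
γ = 5/3 for a monatomic ideal gas.
P₂ = 2.18 × (18.7/104)^(5/3) = 0.1249 bar.

P₂ ≈ 0.125 bar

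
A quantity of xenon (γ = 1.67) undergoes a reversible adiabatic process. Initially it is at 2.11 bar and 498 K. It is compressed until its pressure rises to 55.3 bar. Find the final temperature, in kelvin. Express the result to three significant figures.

T₂ ≈ 1850 K

Along an adiabat T P^((1−γ)/γ) is constant, so T₂ = T₁ (P₂/P₁)^((γ−1)/γ).
T₂ = 498 × (55.3/2.11)^(0.401) = 1846 K.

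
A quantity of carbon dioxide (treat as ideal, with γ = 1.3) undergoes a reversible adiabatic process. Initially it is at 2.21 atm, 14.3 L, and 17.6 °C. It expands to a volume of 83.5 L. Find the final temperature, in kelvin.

T₂ ≈ 171 K

Adiabatic: T₁V₁^(γ−1) = T₂V₂^(γ−1) ⇒ T₂ = T₁ (V₁/V₂)^(γ−1).
T₁ = 17.6 °C = 290.8 K.
T₂ = 290.8 × (14.3/83.5)^(0.3) = 171.2 K.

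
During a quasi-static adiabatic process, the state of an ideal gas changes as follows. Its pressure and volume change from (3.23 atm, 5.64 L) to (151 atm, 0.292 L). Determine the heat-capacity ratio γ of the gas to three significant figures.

PV^γ = const ⇒ γ = ln(P₂/P₁) / ln(V₁/V₂).
γ = ln(151/3.23) / ln(5.64/0.292) = 1.299.

γ ≈ 1.30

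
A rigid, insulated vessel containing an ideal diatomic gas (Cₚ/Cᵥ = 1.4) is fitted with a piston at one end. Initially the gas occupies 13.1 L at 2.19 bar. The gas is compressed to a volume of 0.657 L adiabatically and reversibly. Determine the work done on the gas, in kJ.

P₂ = P₁(V₁/V₂)^γ = 2.19×(13.1/0.657)^(1.4) = 144.6 bar.
For a reversible adiabat, W_by_gas = (P₁V₁ − P₂V₂)/(γ−1).
W_by = (219000×0.0131 − 1.446×10^7×0.000657) / (0.4) = -16570 J.
W_on_gas = −W_by = 16570 J.

W ≈ 16.6 kJ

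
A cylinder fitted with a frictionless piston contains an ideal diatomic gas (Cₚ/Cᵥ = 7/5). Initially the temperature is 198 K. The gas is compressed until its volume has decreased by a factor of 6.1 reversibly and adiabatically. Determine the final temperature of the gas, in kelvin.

For a reversible adiabat TV^(γ−1) is constant, so T₂ = T₁ (V₁/V₂)^(γ−1).
T₂ = 198 × 6.1^(2/5) = 408.1 K.

T₂ ≈ 408 K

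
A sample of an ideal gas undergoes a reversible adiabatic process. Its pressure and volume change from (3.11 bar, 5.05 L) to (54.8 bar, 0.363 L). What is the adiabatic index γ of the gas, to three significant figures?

γ ≈ 1.09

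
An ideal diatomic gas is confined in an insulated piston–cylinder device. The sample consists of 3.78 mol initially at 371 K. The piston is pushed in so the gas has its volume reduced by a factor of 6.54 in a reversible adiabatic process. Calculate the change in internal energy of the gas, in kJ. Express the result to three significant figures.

ΔU ≈ 32.6 kJ

For a reversible adiabat TV^(γ−1) is constant, so T₂ = T₁ (V₁/V₂)^(γ−1).
γ = 7/5 for a diatomic ideal gas, so γ−1 = 2/5.
T₂ = 371 × 6.54^(2/5) = 786.3 K.
Q = 0, so ΔU = W_on_gas = nCᵥΔT with Cᵥ = R/(γ−1) = 20.79 J/(mol·K).
ΔU = 3.78 × 20.79 × (786.3 − 371) = 32630 J.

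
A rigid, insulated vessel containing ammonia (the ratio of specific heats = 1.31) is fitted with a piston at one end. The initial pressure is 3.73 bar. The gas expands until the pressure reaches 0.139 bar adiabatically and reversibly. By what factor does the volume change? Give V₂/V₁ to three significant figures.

From PV^γ = const, V₂/V₁ = (P₁/P₂)^(1/γ).
V₂/V₁ = (3.73/0.139)^(0.763) = 12.32.

V₂/V₁ ≈ 12.3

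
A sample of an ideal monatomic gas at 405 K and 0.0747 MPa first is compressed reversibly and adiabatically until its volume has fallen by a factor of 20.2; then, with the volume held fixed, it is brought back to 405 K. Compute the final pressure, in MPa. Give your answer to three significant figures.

P₃ ≈ 1.51 MPa

For a monatomic ideal gas γ = 5/3.
Adiabatic step (PV^γ = const): P₂ = 0.0747×20.2^(5/3) = 11.19 MPa; T₂ = 405×20.2^(2/3) = 3004 K.
Isochoric: P₃ = P₂(T₃/T₂) = 11.19 × (405/3004) = 1.509 MPa.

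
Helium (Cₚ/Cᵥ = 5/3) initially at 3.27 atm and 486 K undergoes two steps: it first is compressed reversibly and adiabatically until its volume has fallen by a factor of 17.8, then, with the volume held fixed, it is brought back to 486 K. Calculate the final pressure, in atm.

Adiabatic step (PV^γ = const): P₂ = 3.27×17.8^(5/3) = 396.8 atm; T₂ = 486×17.8^(2/3) = 3313 K.
Isochoric: P₃ = P₂(T₃/T₂) = 396.8 × (486/3313) = 58.21 atm.

P₃ ≈ 58.2 atm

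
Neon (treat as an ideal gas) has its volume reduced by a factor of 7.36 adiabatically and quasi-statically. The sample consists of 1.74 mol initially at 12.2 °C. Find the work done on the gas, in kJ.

For a reversible adiabat TV^(γ−1) is constant, so T₂ = T₁ (V₁/V₂)^(γ−1).
γ = 5/3 for a monatomic ideal gas, so γ−1 = 2/3.
T₁ = 12.2 °C = 285.3 K.
T₂ = 285.3 × 7.36^(2/3) = 1080 K.
Q = 0, so ΔU = W_on_gas = nCᵥΔT with Cᵥ = R/(γ−1) = 12.47 J/(mol·K).
ΔU = 1.74 × 12.47 × (1080 − 285.3) = 17240 J.

W ≈ 17.2 kJ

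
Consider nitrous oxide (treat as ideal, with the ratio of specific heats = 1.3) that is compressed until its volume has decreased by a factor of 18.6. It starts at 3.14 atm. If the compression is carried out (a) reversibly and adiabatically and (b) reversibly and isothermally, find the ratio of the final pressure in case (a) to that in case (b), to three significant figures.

P_adiabatic / P_isothermal ≈ 2.40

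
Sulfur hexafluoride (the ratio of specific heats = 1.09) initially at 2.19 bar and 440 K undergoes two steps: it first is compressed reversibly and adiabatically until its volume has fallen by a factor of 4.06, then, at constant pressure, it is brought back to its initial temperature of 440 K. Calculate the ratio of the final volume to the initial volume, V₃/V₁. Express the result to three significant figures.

V₃/V₁ ≈ 0.217

Adiabatic step: V₂/V₁ = 0.2463; T₂ = T₁·4.06^(0.09) = 499.1 K.
Isobaric step: V₃/V₂ = T₃/T₂ = 440/499.1.
V₃/V₁ = (V₂/V₁)(V₃/V₂) = 0.2463 × (440/499.1) = 0.2171.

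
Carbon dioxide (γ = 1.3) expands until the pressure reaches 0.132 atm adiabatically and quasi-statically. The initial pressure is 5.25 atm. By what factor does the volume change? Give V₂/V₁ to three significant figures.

V₂/V₁ ≈ 17.0

From PV^γ = const, V₂/V₁ = (P₁/P₂)^(1/γ).
V₂/V₁ = (5.25/0.132)^(0.769) = 17.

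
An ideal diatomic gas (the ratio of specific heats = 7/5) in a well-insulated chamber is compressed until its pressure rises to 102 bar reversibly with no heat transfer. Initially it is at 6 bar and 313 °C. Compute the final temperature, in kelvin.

Adiabatic: T₂/T₁ = (P₂/P₁)^((γ−1)/γ).
T₁ = 313 °C = 586.1 K.
T₂ = 586.1 × (102/6)^(2/7) = 1317 K.

T₂ ≈ 1320 K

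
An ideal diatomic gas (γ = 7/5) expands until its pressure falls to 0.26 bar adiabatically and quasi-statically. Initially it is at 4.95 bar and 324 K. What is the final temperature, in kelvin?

Along an adiabat T P^((1−γ)/γ) is constant, so T₂ = T₁ (P₂/P₁)^((γ−1)/γ).
T₂ = 324 × (0.26/4.95)^(2/7) = 139.6 K.

T₂ ≈ 140 K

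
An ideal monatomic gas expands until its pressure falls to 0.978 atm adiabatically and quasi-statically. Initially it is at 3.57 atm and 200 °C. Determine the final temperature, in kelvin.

Along an adiabat T P^((1−γ)/γ) is constant, so T₂ = T₁ (P₂/P₁)^((γ−1)/γ).
For a monatomic ideal gas γ = 5/3, so (γ−1)/γ = 2/5.
T₁ = 200 °C = 473.1 K.
T₂ = 473.1 × (0.978/3.57)^(2/5) = 281.9 K.

T₂ ≈ 282 K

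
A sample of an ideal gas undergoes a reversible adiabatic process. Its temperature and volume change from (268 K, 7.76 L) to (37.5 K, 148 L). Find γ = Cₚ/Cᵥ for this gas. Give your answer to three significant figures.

TV^(γ−1) = const ⇒ γ − 1 = ln(T₂/T₁) / ln(V₁/V₂).
γ = 1 + ln(37.5/268) / ln(7.76/148) = 1.667.

γ ≈ 1.67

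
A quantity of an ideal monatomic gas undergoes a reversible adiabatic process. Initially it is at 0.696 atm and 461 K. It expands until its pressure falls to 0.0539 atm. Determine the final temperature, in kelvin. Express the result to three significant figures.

T₂ ≈ 166 K

Along an adiabat T P^((1−γ)/γ) is constant, so T₂ = T₁ (P₂/P₁)^((γ−1)/γ).
For a monatomic ideal gas γ = 5/3, so (γ−1)/γ = 2/5.
T₂ = 461 × (0.0539/0.696)^(2/5) = 165.7 K.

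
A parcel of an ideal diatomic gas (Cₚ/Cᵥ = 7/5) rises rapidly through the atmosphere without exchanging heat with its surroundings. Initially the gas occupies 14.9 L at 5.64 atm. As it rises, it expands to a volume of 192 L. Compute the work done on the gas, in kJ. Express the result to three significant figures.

W ≈ -13.6 kJ

P₂ = P₁(V₁/V₂)^γ = 5.64×(14.9/192)^(7/5) = 0.1574 atm.
For a reversible adiabat, W_by_gas = (P₁V₁ − P₂V₂)/(γ−1).
W_by = (571500×0.0149 − 15950×0.192) / (2/5) = 13630 J.
W_on_gas = −W_by = -13630 J.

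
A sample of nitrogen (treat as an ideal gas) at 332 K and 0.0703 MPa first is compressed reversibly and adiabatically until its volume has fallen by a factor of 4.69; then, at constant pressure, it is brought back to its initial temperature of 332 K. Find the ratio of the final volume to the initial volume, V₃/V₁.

V₃/V₁ ≈ 0.115

For a diatomic ideal gas γ = 7/5.
Adiabatic step: V₂/V₁ = 0.2132; T₂ = T₁·4.69^(2/5) = 616 K.
Isobaric step: V₃/V₂ = T₃/T₂ = 332/616.
V₃/V₁ = (V₂/V₁)(V₃/V₂) = 0.2132 × (332/616) = 0.1149.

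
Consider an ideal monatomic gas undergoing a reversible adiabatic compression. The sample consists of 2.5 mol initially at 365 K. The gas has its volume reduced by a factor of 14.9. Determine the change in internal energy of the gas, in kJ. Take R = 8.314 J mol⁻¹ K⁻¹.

ΔU ≈ 57.5 kJ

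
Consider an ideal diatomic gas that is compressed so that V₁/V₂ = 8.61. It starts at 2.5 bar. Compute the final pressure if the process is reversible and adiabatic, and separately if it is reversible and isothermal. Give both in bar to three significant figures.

For a diatomic ideal gas γ = 7/5.
Isothermal: P₂ = P₁(V₁/V₂) = 2.5×8.61 = 21.52 bar.
Adiabatic: P₂ = P₁(V₁/V₂)^γ = 2.5×8.61^(7/5) = 50.93 bar.

adiabatic: 50.9 bar; isothermal: 21.5 bar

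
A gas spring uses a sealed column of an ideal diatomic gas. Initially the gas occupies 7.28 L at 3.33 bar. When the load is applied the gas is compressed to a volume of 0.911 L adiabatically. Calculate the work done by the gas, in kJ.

W ≈ -7.86 kJ

γ = 7/5 for a diatomic ideal gas.
P₂ = P₁(V₁/V₂)^γ = 3.33×(7.28/0.911)^(7/5) = 61.11 bar.
For a reversible adiabat, W_by_gas = (P₁V₁ − P₂V₂)/(γ−1).
W_by = (333000×0.00728 − 6.111×10^6×0.000911) / (2/5) = -7857 J.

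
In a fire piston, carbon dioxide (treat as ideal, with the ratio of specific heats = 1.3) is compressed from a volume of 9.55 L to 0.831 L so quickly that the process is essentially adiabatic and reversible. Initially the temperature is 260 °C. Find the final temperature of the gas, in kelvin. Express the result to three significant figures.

Adiabatic: T₁V₁^(γ−1) = T₂V₂^(γ−1) ⇒ T₂ = T₁ (V₁/V₂)^(γ−1).
T₁ = 260 °C = 533.1 K.
T₂ = 533.1 × (9.55/0.831)^(0.3) = 1109 K.

T₂ ≈ 1110 K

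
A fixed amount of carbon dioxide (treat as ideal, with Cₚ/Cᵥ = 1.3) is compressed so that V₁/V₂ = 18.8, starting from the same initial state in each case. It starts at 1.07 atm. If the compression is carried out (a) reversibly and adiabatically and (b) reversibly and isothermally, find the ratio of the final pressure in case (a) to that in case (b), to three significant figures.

P_adiabatic / P_isothermal ≈ 2.41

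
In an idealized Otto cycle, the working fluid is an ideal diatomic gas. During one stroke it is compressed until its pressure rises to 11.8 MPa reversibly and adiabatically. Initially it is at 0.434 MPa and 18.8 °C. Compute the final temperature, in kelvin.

Along an adiabat T P^((1−γ)/γ) is constant, so T₂ = T₁ (P₂/P₁)^((γ−1)/γ).
For a diatomic ideal gas γ = 7/5, so (γ−1)/γ = 2/7.
T₁ = 18.8 °C = 291.9 K.
T₂ = 291.9 × (11.8/0.434)^(2/7) = 750.1 K.

T₂ ≈ 750 K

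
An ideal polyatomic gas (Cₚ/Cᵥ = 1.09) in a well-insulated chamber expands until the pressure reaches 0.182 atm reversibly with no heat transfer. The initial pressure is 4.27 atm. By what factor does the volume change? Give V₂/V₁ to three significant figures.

V₂/V₁ ≈ 18.1

From PV^γ = const, V₂/V₁ = (P₁/P₂)^(1/γ).
V₂/V₁ = (4.27/0.182)^(0.917) = 18.08.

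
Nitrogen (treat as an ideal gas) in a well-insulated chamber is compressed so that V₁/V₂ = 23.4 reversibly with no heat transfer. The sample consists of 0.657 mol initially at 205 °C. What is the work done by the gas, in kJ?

W ≈ -16.5 kJ

For a reversible adiabat TV^(γ−1) is constant, so T₂ = T₁ (V₁/V₂)^(γ−1).
γ = 7/5 for a diatomic ideal gas, so γ−1 = 2/5.
T₁ = 205 °C = 478.1 K.
T₂ = 478.1 × 23.4^(2/5) = 1688 K.
Q = 0, so ΔU = W_on_gas = nCᵥΔT with Cᵥ = R/(γ−1) = 20.79 J/(mol·K).
ΔU = 0.657 × 20.79 × (1688 − 478.1) = 16510 J.
Work done by the gas = −ΔU = -16510 J.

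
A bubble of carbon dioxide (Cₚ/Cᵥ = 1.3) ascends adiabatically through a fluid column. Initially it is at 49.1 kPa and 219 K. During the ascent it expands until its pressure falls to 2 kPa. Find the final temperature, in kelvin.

Adiabatic: T₂/T₁ = (P₂/P₁)^((γ−1)/γ).
T₂ = 219 × (2/49.1)^(0.231) = 104.6 K.

T₂ ≈ 105 K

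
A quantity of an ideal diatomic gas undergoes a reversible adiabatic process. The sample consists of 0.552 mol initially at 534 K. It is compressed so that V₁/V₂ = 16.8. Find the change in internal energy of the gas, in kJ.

Adiabatic: T₁V₁^(γ−1) = T₂V₂^(γ−1) ⇒ T₂ = T₁ (V₁/V₂)^(γ−1).
γ = 7/5 for a diatomic ideal gas, so γ−1 = 2/5.
T₂ = 534 × 16.8^(2/5) = 1651 K.
Q = 0, so ΔU = W_on_gas = nCᵥΔT with Cᵥ = R/(γ−1) = 20.79 J/(mol·K).
ΔU = 0.552 × 20.79 × (1651 − 534) = 12810 J.

ΔU ≈ 12.8 kJ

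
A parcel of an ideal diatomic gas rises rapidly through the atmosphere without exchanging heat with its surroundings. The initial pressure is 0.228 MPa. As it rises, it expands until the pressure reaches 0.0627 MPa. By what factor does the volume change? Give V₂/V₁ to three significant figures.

From PV^γ = const, V₂/V₁ = (P₁/P₂)^(1/γ).
For a diatomic ideal gas γ = 7/5.
V₂/V₁ = (0.228/0.0627)^(5/7) = 2.515.

V₂/V₁ ≈ 2.51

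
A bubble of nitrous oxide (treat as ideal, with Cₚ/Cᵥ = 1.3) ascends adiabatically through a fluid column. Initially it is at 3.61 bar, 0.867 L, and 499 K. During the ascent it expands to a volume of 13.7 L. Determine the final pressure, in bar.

P₂ ≈ 0.0998 bar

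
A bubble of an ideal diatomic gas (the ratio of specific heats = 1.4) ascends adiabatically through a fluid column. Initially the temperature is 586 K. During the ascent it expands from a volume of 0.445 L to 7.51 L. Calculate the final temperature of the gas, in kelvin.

T₂ ≈ 189 K

For a reversible adiabat TV^(γ−1) is constant, so T₂ = T₁ (V₁/V₂)^(γ−1).
T₂ = 586 × (0.445/7.51)^(0.4) = 189.2 K.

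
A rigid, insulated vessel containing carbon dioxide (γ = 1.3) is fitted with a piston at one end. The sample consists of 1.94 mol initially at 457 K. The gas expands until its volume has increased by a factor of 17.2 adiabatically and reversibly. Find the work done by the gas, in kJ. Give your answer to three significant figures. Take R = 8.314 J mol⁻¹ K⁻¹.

W ≈ 14.1 kJ

Adiabatic: T₁V₁^(γ−1) = T₂V₂^(γ−1) ⇒ T₂ = T₁ (V₁/V₂)^(γ−1).
T₂ = 457 × (1/17.2)^(0.3) = 194.7 K.
Q = 0, so ΔU = W_on_gas = nCᵥΔT with Cᵥ = R/(γ−1) = 27.71 J/(mol·K).
ΔU = 1.94 × 27.71 × (194.7 − 457) = -14100 J.
Work done by the gas = −ΔU = 14100 J.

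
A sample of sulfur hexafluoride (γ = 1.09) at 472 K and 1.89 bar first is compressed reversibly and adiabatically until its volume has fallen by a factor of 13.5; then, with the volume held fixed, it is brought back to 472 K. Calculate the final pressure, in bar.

Adiabatic step (PV^γ = const): P₂ = 1.89×13.5^(1.09) = 32.25 bar; T₂ = 472×13.5^(0.09) = 596.6 K.
Isochoric: P₃ = P₂(T₃/T₂) = 32.25 × (472/596.6) = 25.51 bar.

P₃ ≈ 25.5 bar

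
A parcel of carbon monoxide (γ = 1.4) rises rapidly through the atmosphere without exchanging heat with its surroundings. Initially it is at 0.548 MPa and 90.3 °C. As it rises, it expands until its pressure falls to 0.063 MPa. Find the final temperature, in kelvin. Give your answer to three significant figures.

Adiabatic: T₂/T₁ = (P₂/P₁)^((γ−1)/γ).
T₁ = 90.3 °C = 363.4 K.
T₂ = 363.4 × (0.063/0.548)^(0.286) = 195.9 K.

T₂ ≈ 196 K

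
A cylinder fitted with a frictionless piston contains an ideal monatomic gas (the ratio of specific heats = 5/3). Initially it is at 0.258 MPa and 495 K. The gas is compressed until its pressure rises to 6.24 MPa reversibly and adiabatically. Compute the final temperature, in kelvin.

Adiabatic: T₂/T₁ = (P₂/P₁)^((γ−1)/γ).
T₂ = 495 × (6.24/0.258)^(2/5) = 1770 K.

T₂ ≈ 1770 K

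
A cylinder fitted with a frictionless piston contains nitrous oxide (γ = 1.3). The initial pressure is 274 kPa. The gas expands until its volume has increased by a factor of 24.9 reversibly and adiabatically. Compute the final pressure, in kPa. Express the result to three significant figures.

Adiabatic: P₁V₁^γ = P₂V₂^γ ⇒ P₂ = P₁ (V₁/V₂)^γ.
P₂ = 274 × (1/24.9)^(1.3) = 4.195 kPa.

P₂ ≈ 4.19 kPa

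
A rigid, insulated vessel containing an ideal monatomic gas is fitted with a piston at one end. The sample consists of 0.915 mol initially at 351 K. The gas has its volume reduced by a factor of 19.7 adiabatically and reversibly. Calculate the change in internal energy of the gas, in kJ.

ΔU ≈ 25.2 kJ

Adiabatic: T₁V₁^(γ−1) = T₂V₂^(γ−1) ⇒ T₂ = T₁ (V₁/V₂)^(γ−1).
γ = 5/3 for a monatomic ideal gas, so γ−1 = 2/3.
T₂ = 351 × 19.7^(2/3) = 2560 K.
Q = 0, so ΔU = W_on_gas = nCᵥΔT with Cᵥ = R/(γ−1) = 12.47 J/(mol·K).
ΔU = 0.915 × 12.47 × (2560 − 351) = 25210 J.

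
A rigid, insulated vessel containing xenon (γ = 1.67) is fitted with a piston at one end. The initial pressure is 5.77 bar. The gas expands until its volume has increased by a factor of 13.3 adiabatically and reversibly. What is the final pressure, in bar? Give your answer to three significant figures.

Adiabatic: P₁V₁^γ = P₂V₂^γ ⇒ P₂ = P₁ (V₁/V₂)^γ.
P₂ = 5.77 × (1/13.3)^(1.67) = 0.07662 bar.

P₂ ≈ 0.0766 bar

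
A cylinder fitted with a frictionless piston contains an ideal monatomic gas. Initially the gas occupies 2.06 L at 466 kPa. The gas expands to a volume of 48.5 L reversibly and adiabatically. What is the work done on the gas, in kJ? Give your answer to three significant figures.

W ≈ -1.26 kJ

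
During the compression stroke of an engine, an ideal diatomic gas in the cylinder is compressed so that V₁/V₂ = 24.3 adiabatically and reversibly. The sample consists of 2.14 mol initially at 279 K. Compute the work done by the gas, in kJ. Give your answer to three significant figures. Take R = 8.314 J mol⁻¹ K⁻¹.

For a reversible adiabat TV^(γ−1) is constant, so T₂ = T₁ (V₁/V₂)^(γ−1).
γ = 7/5 for a diatomic ideal gas, so γ−1 = 2/5.
T₂ = 279 × 24.3^(2/5) = 999.6 K.
Q = 0, so ΔU = W_on_gas = nCᵥΔT with Cᵥ = R/(γ−1) = 20.79 J/(mol·K).
ΔU = 2.14 × 20.79 × (999.6 − 279) = 32050 J.
Work done by the gas = −ΔU = -32050 J.

W ≈ -32.1 kJ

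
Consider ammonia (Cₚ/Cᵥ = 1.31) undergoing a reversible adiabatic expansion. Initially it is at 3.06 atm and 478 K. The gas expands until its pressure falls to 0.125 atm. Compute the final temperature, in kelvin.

T₂ ≈ 224 K

Along an adiabat T P^((1−γ)/γ) is constant, so T₂ = T₁ (P₂/P₁)^((γ−1)/γ).
T₂ = 478 × (0.125/3.06)^(0.237) = 224.3 K.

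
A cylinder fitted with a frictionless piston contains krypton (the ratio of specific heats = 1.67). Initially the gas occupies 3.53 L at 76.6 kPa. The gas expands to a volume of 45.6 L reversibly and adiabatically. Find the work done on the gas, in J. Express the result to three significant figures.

W ≈ -331 J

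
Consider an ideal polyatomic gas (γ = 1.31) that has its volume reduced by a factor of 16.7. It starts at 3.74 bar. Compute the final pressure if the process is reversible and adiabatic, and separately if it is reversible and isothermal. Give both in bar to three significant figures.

Isothermal: P₂ = P₁(V₁/V₂) = 3.74×16.7 = 62.46 bar.
Adiabatic: P₂ = P₁(V₁/V₂)^γ = 3.74×16.7^(1.31) = 149.5 bar.

adiabatic: 149 bar; isothermal: 62.5 bar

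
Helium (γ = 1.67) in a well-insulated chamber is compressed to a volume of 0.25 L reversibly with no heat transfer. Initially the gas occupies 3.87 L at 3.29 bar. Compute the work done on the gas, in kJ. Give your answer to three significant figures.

P₂ = P₁(V₁/V₂)^γ = 3.29×(3.87/0.25)^(1.67) = 319.2 bar.
For a reversible adiabat, W_by_gas = (P₁V₁ − P₂V₂)/(γ−1).
W_by = (329000×0.00387 − 3.192×10^7×0.00025) / (0.67) = -10010 J.
W_on_gas = −W_by = 10010 J.

W ≈ 10.0 kJ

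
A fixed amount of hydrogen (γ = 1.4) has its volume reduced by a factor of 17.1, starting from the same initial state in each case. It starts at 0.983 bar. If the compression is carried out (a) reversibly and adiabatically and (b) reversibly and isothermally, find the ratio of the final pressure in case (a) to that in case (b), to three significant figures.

P_adiabatic / P_isothermal ≈ 3.11

Isothermal: P_b = P₁(V₁/V₂) = 0.983×17.1.
Adiabatic: P_a = P₁(V₁/V₂)^γ = 0.983×17.1^(1.4).
P_a/P_b = (V₁/V₂)^(γ−1) = 17.1^(0.4) = 3.113.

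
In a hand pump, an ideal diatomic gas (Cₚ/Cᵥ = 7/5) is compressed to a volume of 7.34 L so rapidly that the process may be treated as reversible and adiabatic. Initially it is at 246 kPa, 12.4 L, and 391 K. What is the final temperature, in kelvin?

T₂ ≈ 482 K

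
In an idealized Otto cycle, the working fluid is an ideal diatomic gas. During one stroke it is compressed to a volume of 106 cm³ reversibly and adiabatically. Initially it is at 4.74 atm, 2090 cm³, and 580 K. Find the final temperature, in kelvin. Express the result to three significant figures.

T₂ ≈ 1910 K

Adiabatic: T₁V₁^(γ−1) = T₂V₂^(γ−1) ⇒ T₂ = T₁ (V₁/V₂)^(γ−1).
γ = 7/5 for a diatomic ideal gas.
T₂ = 580 × (2090/106)^(2/5) = 1911 K.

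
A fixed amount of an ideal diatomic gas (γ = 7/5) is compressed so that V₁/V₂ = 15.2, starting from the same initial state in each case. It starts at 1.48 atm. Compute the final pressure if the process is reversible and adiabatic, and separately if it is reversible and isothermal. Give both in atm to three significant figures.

Isothermal: P₂ = P₁(V₁/V₂) = 1.48×15.2 = 22.5 atm.
Adiabatic: P₂ = P₁(V₁/V₂)^γ = 1.48×15.2^(7/5) = 66.81 atm.

adiabatic: 66.8 atm; isothermal: 22.5 atm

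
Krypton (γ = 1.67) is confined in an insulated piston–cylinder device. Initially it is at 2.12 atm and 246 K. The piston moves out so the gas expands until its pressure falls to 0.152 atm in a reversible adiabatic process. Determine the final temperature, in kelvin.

Adiabatic: T₂/T₁ = (P₂/P₁)^((γ−1)/γ).
T₂ = 246 × (0.152/2.12)^(0.401) = 85.46 K.

T₂ ≈ 85.5 K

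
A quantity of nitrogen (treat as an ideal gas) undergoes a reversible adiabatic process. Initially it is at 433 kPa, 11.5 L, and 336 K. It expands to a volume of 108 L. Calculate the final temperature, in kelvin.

Adiabatic: T₁V₁^(γ−1) = T₂V₂^(γ−1) ⇒ T₂ = T₁ (V₁/V₂)^(γ−1).
γ = 7/5 for a diatomic ideal gas.
T₂ = 336 × (11.5/108)^(2/5) = 137.2 K.

T₂ ≈ 137 K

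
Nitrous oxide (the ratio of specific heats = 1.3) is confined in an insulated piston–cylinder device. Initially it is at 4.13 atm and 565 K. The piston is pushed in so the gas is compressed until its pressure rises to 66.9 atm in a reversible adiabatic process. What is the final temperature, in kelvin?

T₂ ≈ 1070 K

Along an adiabat T P^((1−γ)/γ) is constant, so T₂ = T₁ (P₂/P₁)^((γ−1)/γ).
T₂ = 565 × (66.9/4.13)^(0.231) = 1074 K.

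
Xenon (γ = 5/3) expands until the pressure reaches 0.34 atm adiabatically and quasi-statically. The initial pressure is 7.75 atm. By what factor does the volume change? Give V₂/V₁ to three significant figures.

V₂/V₁ ≈ 6.53

From PV^γ = const, V₂/V₁ = (P₁/P₂)^(1/γ).
V₂/V₁ = (7.75/0.34)^(3/5) = 6.527.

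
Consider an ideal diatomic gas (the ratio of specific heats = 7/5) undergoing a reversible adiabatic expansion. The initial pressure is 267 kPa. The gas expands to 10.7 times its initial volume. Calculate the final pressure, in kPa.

P₂ ≈ 9.67 kPa

Adiabatic: P₁V₁^γ = P₂V₂^γ ⇒ P₂ = P₁ (V₁/V₂)^γ.
P₂ = 267 × (1/10.7)^(7/5) = 9.669 kPa.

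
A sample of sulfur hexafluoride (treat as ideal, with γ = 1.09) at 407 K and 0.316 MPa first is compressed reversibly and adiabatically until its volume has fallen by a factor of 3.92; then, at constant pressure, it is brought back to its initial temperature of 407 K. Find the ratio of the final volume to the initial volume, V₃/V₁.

V₃/V₁ ≈ 0.226

Adiabatic step: V₂/V₁ = 0.2551; T₂ = T₁·3.92^(0.09) = 460.2 K.
Isobaric step: V₃/V₂ = T₃/T₂ = 407/460.2.
V₃/V₁ = (V₂/V₁)(V₃/V₂) = 0.2551 × (407/460.2) = 0.2256.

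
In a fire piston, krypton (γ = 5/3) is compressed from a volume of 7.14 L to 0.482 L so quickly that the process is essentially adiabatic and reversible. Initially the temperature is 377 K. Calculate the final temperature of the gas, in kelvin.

Adiabatic: T₁V₁^(γ−1) = T₂V₂^(γ−1) ⇒ T₂ = T₁ (V₁/V₂)^(γ−1).
T₂ = 377 × (7.14/0.482)^(2/3) = 2274 K.

T₂ ≈ 2270 K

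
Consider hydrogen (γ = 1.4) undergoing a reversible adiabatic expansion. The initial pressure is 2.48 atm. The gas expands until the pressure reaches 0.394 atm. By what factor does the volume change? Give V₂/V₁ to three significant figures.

V₂/V₁ ≈ 3.72

From PV^γ = const, V₂/V₁ = (P₁/P₂)^(1/γ).
V₂/V₁ = (2.48/0.394)^(0.714) = 3.721.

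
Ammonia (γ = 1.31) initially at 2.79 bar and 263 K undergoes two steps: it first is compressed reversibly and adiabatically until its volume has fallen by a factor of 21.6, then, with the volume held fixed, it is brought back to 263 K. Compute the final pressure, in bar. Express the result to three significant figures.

Adiabatic step (PV^γ = const): P₂ = 2.79×21.6^(1.31) = 156.2 bar; T₂ = 263×21.6^(0.31) = 681.8 K.
Isochoric: P₃ = P₂(T₃/T₂) = 156.2 × (263/681.8) = 60.26 bar.

P₃ ≈ 60.3 bar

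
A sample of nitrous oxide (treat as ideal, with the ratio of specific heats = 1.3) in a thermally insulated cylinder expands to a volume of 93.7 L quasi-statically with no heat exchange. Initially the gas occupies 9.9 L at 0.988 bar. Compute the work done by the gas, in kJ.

W ≈ 1.60 kJ

P₂ = P₁(V₁/V₂)^γ = 0.988×(9.9/93.7)^(1.3) = 0.05319 bar.
For a reversible adiabat, W_by_gas = (P₁V₁ − P₂V₂)/(γ−1).
W_by = (98800×0.0099 − 5319×0.0937) / (0.3) = 1599 J.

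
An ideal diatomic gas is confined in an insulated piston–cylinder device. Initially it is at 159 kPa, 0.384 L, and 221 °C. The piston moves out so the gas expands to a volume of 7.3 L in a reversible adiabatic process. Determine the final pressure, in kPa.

P₂ ≈ 2.58 kPa

Adiabatic: P₁V₁^γ = P₂V₂^γ ⇒ P₂ = P₁ (V₁/V₂)^γ.
γ = 7/5 for a diatomic ideal gas.
P₂ = 159 × (0.384/7.3)^(7/5) = 2.575 kPa.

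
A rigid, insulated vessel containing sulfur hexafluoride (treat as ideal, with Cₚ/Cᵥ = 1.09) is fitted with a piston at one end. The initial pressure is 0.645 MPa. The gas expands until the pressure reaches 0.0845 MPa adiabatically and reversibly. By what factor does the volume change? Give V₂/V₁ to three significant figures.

From PV^γ = const, V₂/V₁ = (P₁/P₂)^(1/γ).
V₂/V₁ = (0.645/0.0845)^(0.917) = 6.454.

V₂/V₁ ≈ 6.45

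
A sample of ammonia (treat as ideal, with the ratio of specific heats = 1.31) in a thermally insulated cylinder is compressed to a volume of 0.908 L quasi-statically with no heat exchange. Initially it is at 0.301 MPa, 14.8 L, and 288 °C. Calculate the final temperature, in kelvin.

For a reversible adiabat TV^(γ−1) is constant, so T₂ = T₁ (V₁/V₂)^(γ−1).
T₁ = 288 °C = 561.1 K.
T₂ = 561.1 × (14.8/0.908)^(0.31) = 1333 K.

T₂ ≈ 1330 K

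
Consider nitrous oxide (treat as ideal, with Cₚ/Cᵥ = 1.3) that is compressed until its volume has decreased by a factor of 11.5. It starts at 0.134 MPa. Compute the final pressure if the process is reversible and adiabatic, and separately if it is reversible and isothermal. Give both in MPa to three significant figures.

adiabatic: 3.21 MPa; isothermal: 1.54 MPa

Isothermal: P₂ = P₁(V₁/V₂) = 0.134×11.5 = 1.541 MPa.
Adiabatic: P₂ = P₁(V₁/V₂)^γ = 0.134×11.5^(1.3) = 3.206 MPa.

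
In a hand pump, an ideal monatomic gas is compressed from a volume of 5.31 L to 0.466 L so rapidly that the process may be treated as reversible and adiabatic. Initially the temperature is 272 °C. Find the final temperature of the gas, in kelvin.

T₂ ≈ 2760 K

For a reversible adiabat TV^(γ−1) is constant, so T₂ = T₁ (V₁/V₂)^(γ−1).
For a monatomic ideal gas γ = 5/3, so γ−1 = 2/3.
T₁ = 272 °C = 545.1 K.
T₂ = 545.1 × (5.31/0.466)^(2/3) = 2761 K.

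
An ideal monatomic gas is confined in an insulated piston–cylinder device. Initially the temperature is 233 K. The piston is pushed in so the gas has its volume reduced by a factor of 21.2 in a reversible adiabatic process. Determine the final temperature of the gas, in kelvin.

Adiabatic: T₁V₁^(γ−1) = T₂V₂^(γ−1) ⇒ T₂ = T₁ (V₁/V₂)^(γ−1).
For a monatomic ideal gas γ = 5/3, so γ−1 = 2/3.
T₂ = 233 × 21.2^(2/3) = 1785 K.

T₂ ≈ 1780 K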